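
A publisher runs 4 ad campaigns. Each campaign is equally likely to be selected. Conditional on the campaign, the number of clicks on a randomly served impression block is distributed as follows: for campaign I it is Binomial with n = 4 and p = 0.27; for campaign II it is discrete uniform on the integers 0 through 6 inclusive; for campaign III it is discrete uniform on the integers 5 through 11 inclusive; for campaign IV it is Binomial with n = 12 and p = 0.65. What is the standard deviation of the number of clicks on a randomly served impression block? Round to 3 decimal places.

Per component, I: μ=1.08, E[X²]=1.9548; II: μ=3, E[X²]=13; III: μ=8, E[X²]=68; IV: μ=7.8, E[X²]=63.57.
E[X] = 0.25·1.08 + 0.25·3 + 0.25·8 + 0.25·7.8 = 4.97.
E[X²] = 0.25·1.9548 + 0.25·13 + 0.25·68 + 0.25·63.57 = 36.6312.
Var(X) = E[X²] − (E[X])² = 36.6312 − 24.7009 = 11.9303.
SD(X) = √11.9303 = 3.45403.

3.454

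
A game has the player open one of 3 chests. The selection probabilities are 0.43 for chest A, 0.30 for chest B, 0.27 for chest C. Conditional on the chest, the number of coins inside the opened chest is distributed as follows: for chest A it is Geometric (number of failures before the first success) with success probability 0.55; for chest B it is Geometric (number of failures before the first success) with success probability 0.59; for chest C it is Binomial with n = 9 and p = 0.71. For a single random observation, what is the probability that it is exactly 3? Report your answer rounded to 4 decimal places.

0.0386

Conditional on each chest, P(X = 3): A: 0.0501187; B: 0.0406634; C: 0.0178831.
By total probability, P(X = 3) = 0.43·0.0501187 + 0.3·0.0406634 + 0.27·0.0178831 = 0.0385785.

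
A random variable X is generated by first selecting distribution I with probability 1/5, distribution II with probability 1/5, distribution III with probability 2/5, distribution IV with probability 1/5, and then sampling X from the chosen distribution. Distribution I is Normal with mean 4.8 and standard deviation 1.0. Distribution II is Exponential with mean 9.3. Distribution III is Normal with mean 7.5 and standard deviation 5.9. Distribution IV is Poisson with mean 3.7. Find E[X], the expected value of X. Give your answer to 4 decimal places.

6.5600

Component means — I: 4.8; II: 9.3; III: 7.5; IV: 3.7.
E[X] = 0.2·4.8 + 0.2·9.3 + 0.4·7.5 + 0.2·3.7 = 6.56.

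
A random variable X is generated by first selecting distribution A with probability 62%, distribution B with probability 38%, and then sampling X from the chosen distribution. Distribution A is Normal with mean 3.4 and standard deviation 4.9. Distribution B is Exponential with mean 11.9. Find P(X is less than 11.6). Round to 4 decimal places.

0.8274

Conditional on each component, P(X < 11.6): A: 0.952883; B: 0.622728.
By total probability, P(X < 11.6) = 0.62·0.952883 + 0.38·0.622728 = 0.827424.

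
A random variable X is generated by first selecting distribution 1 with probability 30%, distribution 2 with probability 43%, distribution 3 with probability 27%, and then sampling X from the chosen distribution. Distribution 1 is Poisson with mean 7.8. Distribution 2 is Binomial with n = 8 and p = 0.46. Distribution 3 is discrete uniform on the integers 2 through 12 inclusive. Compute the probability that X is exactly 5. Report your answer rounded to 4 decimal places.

Conditional on each component, P(X = 5): 1: 0.0985814; 2: 0.181618; 3: 0.0909091.
By total probability, P(X = 5) = 0.3·0.0985814 + 0.43·0.181618 + 0.27·0.0909091 = 0.132216.

0.1322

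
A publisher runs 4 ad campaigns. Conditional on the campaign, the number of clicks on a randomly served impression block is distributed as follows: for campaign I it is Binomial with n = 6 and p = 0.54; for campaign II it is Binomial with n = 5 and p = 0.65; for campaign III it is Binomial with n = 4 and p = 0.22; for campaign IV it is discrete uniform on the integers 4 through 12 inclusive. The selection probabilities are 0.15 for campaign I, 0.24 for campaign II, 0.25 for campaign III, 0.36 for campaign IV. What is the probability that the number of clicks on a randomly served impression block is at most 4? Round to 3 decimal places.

Conditional on each campaign, P(X ≤ 4): I: 0.848476; II: 0.883971; III: 1; IV: 0.111111.
By total probability, P(X ≤ 4) = 0.15·0.848476 + 0.24·0.883971 + 0.25·1 + 0.36·0.111111 = 0.629424.

0.629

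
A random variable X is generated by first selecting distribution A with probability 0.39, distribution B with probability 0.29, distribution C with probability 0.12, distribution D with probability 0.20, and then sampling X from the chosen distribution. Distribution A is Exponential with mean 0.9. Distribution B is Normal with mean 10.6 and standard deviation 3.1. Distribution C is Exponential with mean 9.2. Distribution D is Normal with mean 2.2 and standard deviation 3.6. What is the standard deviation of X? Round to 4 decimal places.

Per component, A: μ=0.9, E[X²]=1.62; B: μ=10.6, E[X²]=121.97; C: μ=9.2, E[X²]=169.28; D: μ=2.2, E[X²]=17.8.
E[X] = 0.39·0.9 + 0.29·10.6 + 0.12·9.2 + 0.2·2.2 = 4.969.
E[X²] = 0.39·1.62 + 0.29·121.97 + 0.12·169.28 + 0.2·17.8 = 59.8767.
Var(X) = E[X²] − (E[X])² = 59.8767 − 24.691 = 35.1857.
SD(X) = √35.1857 = 5.93176.

5.9318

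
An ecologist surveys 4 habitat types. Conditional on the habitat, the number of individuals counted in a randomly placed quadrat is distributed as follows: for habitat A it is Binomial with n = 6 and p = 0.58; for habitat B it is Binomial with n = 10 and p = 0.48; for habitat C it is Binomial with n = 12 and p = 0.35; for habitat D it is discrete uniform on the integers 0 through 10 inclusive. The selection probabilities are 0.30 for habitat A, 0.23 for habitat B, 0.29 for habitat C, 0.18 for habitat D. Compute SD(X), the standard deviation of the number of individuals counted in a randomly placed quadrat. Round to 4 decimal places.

1.9883

Per component, A: μ=3.48, E[X²]=13.572; B: μ=4.8, E[X²]=25.536; C: μ=4.2, E[X²]=20.37; D: μ=5, E[X²]=35.
E[X] = 0.3·3.48 + 0.23·4.8 + 0.29·4.2 + 0.18·5 = 4.266.
E[X²] = 0.3·13.572 + 0.23·25.536 + 0.29·20.37 + 0.18·35 = 22.1522.
Var(X) = E[X²] − (E[X])² = 22.1522 − 18.1988 = 3.95342.
SD(X) = √3.95342 = 1.98832.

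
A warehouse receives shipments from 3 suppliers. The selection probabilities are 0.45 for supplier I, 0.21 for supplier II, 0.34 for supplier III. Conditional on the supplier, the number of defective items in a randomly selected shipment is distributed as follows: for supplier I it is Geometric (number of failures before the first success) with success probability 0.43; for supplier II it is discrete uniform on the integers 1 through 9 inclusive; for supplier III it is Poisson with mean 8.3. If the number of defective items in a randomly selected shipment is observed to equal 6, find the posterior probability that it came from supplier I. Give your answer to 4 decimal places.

Likelihoods P(X=6 | ·): I: 0.0147475; II: 0.111111; III: 0.112847.
Posterior ∝ prior × likelihood. Numerator for I: 0.45·0.0147475 = 0.00663636.
Normalizing constant: 0.45·0.0147475 + 0.21·0.111111 + 0.34·0.112847 = 0.0683378.
P(I | observation) = 0.00663636 / 0.0683378 = 0.0971111.

0.0971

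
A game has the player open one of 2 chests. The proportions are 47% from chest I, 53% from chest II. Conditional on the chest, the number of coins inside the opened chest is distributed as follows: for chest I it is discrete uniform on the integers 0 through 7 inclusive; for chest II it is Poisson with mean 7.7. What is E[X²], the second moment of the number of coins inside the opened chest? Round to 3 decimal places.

For each component E[X²] = Var + (mean)², giving I: 17.5; II: 66.99.
Overall E[X²] = 0.47·17.5 + 0.53·66.99 = 43.7297.

43.730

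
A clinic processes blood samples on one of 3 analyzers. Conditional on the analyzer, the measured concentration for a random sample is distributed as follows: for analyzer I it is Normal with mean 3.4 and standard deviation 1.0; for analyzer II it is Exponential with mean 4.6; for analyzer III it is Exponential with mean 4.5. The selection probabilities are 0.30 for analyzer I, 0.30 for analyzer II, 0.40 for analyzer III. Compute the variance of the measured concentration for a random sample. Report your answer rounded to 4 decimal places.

15.0240

Per component, I: μ=3.4, E[X²]=12.56; II: μ=4.6, E[X²]=42.32; III: μ=4.5, E[X²]=40.5.
E[X] = 0.3·3.4 + 0.3·4.6 + 0.4·4.5 = 4.2.
E[X²] = 0.3·12.56 + 0.3·42.32 + 0.4·40.5 = 32.664.
Var(X) = E[X²] − (E[X])² = 32.664 − 17.64 = 15.024.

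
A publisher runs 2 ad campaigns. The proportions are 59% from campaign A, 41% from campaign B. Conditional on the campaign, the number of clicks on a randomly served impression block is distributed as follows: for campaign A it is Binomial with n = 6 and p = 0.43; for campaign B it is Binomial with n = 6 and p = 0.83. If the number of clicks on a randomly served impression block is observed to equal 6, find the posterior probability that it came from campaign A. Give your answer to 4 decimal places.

0.0271

Likelihoods P(X=6 | ·): A: 0.00632136; B: 0.32694.
Posterior ∝ prior × likelihood. Numerator for A: 0.59·0.00632136 = 0.0037296.
Normalizing constant: 0.59·0.00632136 + 0.41·0.32694 = 0.137775.
P(A | observation) = 0.0037296 / 0.137775 = 0.0270702.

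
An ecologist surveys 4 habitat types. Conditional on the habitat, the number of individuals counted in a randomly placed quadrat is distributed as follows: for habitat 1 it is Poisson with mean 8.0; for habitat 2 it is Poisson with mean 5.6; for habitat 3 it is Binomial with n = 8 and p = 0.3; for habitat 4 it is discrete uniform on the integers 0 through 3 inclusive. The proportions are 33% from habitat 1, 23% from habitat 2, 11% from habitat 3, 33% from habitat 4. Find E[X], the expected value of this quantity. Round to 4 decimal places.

4.6870

Component means — 1: 8; 2: 5.6; 3: 2.4; 4: 1.5.
E[X] = 0.33·8 + 0.23·5.6 + 0.11·2.4 + 0.33·1.5 = 4.687.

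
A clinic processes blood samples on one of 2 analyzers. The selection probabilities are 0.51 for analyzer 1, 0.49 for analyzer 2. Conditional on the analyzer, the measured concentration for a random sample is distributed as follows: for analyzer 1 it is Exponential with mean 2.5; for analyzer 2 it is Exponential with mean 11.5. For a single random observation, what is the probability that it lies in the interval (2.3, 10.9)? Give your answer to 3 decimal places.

0.408

Conditional on each analyzer, P(2.3 < X < 10.9): 1: 0.385741; 2: 0.431148.
By total probability, P(2.3 < X < 10.9) = 0.51·0.385741 + 0.49·0.431148 = 0.40799.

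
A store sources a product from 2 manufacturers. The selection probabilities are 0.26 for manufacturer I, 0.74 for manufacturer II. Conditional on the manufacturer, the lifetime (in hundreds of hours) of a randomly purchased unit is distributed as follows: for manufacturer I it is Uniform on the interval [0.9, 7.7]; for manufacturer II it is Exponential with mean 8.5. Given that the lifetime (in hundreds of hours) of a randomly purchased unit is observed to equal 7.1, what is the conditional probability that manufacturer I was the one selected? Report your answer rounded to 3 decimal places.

Likelihoods f(7.1 | ·): I: 0.147059; II: 0.051029.
Posterior ∝ prior × likelihood. Numerator for I: 0.26·0.147059 = 0.0382353.
Normalizing constant: 0.26·0.147059 + 0.74·0.051029 = 0.0759968.
P(I | observation) = 0.0382353 / 0.0759968 = 0.503117.

0.503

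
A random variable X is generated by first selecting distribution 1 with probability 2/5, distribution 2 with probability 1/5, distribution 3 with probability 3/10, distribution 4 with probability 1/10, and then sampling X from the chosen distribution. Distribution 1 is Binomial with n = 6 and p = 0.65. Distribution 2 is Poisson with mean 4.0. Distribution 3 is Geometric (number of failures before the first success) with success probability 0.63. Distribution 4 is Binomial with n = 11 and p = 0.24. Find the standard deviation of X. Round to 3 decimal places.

Per component, 1: μ=3.9, E[X²]=16.575; 2: μ=4, E[X²]=20; 3: μ=0.587302, E[X²]=1.27715; 4: μ=2.64, E[X²]=8.976.
E[X] = 0.4·3.9 + 0.2·4 + 0.3·0.587302 + 0.1·2.64 = 2.80019.
E[X²] = 0.4·16.575 + 0.2·20 + 0.3·1.27715 + 0.1·8.976 = 11.9107.
Var(X) = E[X²] − (E[X])² = 11.9107 − 7.84107 = 4.06968.
SD(X) = √4.06968 = 2.01734.

2.017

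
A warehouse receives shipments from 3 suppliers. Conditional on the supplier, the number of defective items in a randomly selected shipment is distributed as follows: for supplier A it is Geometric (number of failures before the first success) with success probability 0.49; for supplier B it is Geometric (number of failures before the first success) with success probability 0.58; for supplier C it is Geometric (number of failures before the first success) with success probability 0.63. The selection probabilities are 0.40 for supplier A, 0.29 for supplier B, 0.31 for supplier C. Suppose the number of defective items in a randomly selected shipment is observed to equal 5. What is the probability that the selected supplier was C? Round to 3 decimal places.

0.131

Likelihoods P(X=5 | ·): A: 0.0169062; B: 0.00758009; C: 0.00436867.
Posterior ∝ prior × likelihood. Numerator for C: 0.31·0.00436867 = 0.00135429.
Normalizing constant: 0.4·0.0169062 + 0.29·0.00758009 + 0.31·0.00436867 = 0.010315.
P(C | observation) = 0.00135429 / 0.010315 = 0.131293.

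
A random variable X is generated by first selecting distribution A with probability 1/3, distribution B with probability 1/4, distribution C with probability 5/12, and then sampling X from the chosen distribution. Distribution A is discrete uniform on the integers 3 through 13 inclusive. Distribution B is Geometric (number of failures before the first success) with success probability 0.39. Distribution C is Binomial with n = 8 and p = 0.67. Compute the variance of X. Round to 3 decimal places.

10.994

Per component, A: μ=8, E[X²]=74; B: μ=1.5641, E[X²]=6.45694; C: μ=5.36, E[X²]=30.4984.
E[X] = 0.333333·8 + 0.25·1.5641 + 0.416667·5.36 = 5.29103.
E[X²] = 0.333333·74 + 0.25·6.45694 + 0.416667·30.4984 = 38.9886.
Var(X) = E[X²] − (E[X])² = 38.9886 − 27.995 = 10.9936.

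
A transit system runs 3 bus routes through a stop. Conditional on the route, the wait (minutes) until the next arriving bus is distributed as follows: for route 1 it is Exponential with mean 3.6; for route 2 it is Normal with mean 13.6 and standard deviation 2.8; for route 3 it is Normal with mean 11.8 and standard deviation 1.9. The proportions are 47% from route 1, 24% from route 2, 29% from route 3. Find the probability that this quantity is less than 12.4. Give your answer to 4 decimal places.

0.7161

Conditional on each route, P(X < 12.4): 1: 0.968078; 2: 0.334118; 3: 0.623919.
By total probability, P(X < 12.4) = 0.47·0.968078 + 0.24·0.334118 + 0.29·0.623919 = 0.716121.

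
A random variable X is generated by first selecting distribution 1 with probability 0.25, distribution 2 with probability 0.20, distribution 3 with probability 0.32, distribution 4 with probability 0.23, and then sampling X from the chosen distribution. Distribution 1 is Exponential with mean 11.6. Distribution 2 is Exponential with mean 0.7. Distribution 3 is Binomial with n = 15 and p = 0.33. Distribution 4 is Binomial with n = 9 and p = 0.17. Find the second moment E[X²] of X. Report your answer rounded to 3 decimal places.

For each component E[X²] = Var + (mean)², giving 1: 269.12; 2: 0.98; 3: 27.819; 4: 3.6108.
Overall E[X²] = 0.25·269.12 + 0.2·0.98 + 0.32·27.819 + 0.23·3.6108 = 77.2086.

77.209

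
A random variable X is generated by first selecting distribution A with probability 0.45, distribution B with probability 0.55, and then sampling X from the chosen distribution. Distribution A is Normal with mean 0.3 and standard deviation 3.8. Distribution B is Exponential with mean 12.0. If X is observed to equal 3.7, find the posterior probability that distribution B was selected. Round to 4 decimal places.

0.5154

Likelihoods f(3.7 | ·): A: 0.0703539; B: 0.0612225.
Posterior ∝ prior × likelihood. Numerator for B: 0.55·0.0612225 = 0.0336724.
Normalizing constant: 0.45·0.0703539 + 0.55·0.0612225 = 0.0653317.
P(B | observation) = 0.0336724 / 0.0653317 = 0.515407.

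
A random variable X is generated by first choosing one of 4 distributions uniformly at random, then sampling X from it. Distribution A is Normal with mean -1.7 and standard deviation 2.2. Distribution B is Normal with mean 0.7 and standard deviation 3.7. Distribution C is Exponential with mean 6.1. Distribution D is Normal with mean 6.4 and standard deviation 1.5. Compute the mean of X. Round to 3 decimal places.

Component means — A: -1.7; B: 0.7; C: 6.1; D: 6.4.
E[X] = 0.25·-1.7 + 0.25·0.7 + 0.25·6.1 + 0.25·6.4 = 2.875.

2.875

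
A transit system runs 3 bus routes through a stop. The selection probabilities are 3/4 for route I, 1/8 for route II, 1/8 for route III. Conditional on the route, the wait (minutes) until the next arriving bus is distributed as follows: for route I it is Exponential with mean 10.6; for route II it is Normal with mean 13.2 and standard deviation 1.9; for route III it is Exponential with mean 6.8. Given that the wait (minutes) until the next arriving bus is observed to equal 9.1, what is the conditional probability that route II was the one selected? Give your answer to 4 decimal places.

0.0685

Likelihoods f(9.1 | ·): I: 0.0399813; II: 0.0204648; III: 0.0385747.
Posterior ∝ prior × likelihood. Numerator for II: 0.125·0.0204648 = 0.0025581.
Normalizing constant: 0.75·0.0399813 + 0.125·0.0204648 + 0.125·0.0385747 = 0.0373659.
P(II | observation) = 0.0025581 / 0.0373659 = 0.068461.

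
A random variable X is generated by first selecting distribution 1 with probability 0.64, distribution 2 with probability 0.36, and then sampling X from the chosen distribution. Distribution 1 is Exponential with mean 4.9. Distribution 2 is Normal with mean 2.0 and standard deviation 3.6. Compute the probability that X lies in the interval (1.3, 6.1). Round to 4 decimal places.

Conditional on each component, P(1.3 < X < 6.1): 1: 0.479001; 2: 0.449711.
By total probability, P(1.3 < X < 6.1) = 0.64·0.479001 + 0.36·0.449711 = 0.468457.

0.4685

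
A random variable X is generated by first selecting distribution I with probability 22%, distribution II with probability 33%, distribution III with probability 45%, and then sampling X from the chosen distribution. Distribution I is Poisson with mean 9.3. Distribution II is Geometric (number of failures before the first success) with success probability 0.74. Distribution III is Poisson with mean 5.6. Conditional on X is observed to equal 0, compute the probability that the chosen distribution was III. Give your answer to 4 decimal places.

0.0068

Likelihoods P(X=0 | ·): I: 9.14242e-05; II: 0.74; III: 0.00369786.
Posterior ∝ prior × likelihood. Numerator for III: 0.45·0.00369786 = 0.00166404.
Normalizing constant: 0.22·9.14242e-05 + 0.33·0.74 + 0.45·0.00369786 = 0.245884.
P(III | observation) = 0.00166404 / 0.245884 = 0.00676757.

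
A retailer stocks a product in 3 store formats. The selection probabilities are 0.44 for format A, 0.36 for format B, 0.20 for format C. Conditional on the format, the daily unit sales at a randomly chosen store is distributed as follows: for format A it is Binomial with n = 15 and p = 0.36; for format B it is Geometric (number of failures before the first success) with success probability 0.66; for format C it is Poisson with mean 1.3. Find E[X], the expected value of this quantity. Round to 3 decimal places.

Component means — A: 5.4; B: 0.515152; C: 1.3.
E[X] = 0.44·5.4 + 0.36·0.515152 + 0.2·1.3 = 2.82145.

2.821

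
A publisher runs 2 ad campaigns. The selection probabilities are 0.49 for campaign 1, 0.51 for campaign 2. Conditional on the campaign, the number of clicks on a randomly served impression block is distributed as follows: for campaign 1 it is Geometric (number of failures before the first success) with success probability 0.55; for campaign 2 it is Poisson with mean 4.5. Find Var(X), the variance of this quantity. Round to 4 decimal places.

6.4115

Per component, 1: μ=0.818182, E[X²]=2.15702; 2: μ=4.5, E[X²]=24.75.
E[X] = 0.49·0.818182 + 0.51·4.5 = 2.69591.
E[X²] = 0.49·2.15702 + 0.51·24.75 = 13.6794.
Var(X) = E[X²] − (E[X])² = 13.6794 − 7.26793 = 6.41152.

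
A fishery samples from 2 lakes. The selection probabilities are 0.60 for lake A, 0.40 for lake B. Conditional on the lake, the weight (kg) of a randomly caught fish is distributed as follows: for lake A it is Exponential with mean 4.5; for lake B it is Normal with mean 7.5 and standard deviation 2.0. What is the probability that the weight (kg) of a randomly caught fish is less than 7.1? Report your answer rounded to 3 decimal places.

Conditional on each lake, P(X < 7.1): A: 0.793567; B: 0.42074.
By total probability, P(X < 7.1) = 0.6·0.793567 + 0.4·0.42074 = 0.644436.

0.644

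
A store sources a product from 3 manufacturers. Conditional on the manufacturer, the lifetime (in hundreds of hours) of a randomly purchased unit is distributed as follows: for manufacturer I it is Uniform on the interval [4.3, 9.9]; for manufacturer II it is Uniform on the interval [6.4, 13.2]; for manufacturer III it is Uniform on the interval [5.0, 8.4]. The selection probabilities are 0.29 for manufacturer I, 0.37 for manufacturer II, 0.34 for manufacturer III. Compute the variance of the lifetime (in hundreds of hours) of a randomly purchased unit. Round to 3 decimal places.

Per component, I: μ=7.1, E[X²]=53.0233; II: μ=9.8, E[X²]=99.8933; III: μ=6.7, E[X²]=45.8533.
E[X] = 0.29·7.1 + 0.37·9.8 + 0.34·6.7 = 7.963.
E[X²] = 0.29·53.0233 + 0.37·99.8933 + 0.34·45.8533 = 67.9274.
Var(X) = E[X²] − (E[X])² = 67.9274 − 63.4094 = 4.51806.

4.518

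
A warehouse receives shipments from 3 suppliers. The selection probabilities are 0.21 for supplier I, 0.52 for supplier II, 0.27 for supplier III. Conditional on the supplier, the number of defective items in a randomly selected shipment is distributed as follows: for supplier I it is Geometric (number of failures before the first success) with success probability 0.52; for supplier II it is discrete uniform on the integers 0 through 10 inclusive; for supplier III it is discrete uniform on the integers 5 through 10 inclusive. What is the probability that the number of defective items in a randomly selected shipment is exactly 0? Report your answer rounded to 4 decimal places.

Conditional on each supplier, P(X = 0): I: 0.52; II: 0.0909091; III: 0.
By total probability, P(X = 0) = 0.21·0.52 + 0.52·0.0909091 + 0.27·0 = 0.156473.

0.1565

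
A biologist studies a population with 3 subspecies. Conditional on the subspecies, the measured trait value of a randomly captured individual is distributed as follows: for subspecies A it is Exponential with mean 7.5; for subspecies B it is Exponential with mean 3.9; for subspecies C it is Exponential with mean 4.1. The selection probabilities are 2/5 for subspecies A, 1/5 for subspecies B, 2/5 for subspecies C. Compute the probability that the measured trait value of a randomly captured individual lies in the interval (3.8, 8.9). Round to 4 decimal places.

Conditional on each subspecies, P(3.8 < X < 8.9): A: 0.297264; B: 0.27536; C: 0.281713.
By total probability, P(3.8 < X < 8.9) = 0.4·0.297264 + 0.2·0.27536 + 0.4·0.281713 = 0.286662.

0.2867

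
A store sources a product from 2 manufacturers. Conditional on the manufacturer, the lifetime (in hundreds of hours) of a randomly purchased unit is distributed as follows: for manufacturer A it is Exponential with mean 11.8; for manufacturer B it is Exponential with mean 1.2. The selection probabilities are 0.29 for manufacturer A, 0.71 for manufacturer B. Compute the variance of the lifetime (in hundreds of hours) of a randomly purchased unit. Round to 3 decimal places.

Per component, A: μ=11.8, E[X²]=278.48; B: μ=1.2, E[X²]=2.88.
E[X] = 0.29·11.8 + 0.71·1.2 = 4.274.
E[X²] = 0.29·278.48 + 0.71·2.88 = 82.804.
Var(X) = E[X²] − (E[X])² = 82.804 − 18.2671 = 64.5369.

64.537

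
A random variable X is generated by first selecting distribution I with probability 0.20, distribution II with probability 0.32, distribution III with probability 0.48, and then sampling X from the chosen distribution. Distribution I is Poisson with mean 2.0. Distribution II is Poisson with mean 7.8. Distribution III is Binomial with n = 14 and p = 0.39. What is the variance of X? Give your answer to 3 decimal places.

8.638

Per component, I: μ=2, E[X²]=6; II: μ=7.8, E[X²]=68.64; III: μ=5.46, E[X²]=33.1422.
E[X] = 0.2·2 + 0.32·7.8 + 0.48·5.46 = 5.5168.
E[X²] = 0.2·6 + 0.32·68.64 + 0.48·33.1422 = 39.0731.
Var(X) = E[X²] − (E[X])² = 39.0731 − 30.4351 = 8.63797.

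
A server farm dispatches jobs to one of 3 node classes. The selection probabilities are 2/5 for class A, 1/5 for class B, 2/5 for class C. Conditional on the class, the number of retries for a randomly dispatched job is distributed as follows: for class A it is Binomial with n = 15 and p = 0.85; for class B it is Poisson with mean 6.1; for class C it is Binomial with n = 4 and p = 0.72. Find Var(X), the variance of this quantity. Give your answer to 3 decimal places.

Per component, A: μ=12.75, E[X²]=164.475; B: μ=6.1, E[X²]=43.31; C: μ=2.88, E[X²]=9.1008.
E[X] = 0.4·12.75 + 0.2·6.1 + 0.4·2.88 = 7.472.
E[X²] = 0.4·164.475 + 0.2·43.31 + 0.4·9.1008 = 78.0923.
Var(X) = E[X²] − (E[X])² = 78.0923 − 55.8308 = 22.2615.

22.262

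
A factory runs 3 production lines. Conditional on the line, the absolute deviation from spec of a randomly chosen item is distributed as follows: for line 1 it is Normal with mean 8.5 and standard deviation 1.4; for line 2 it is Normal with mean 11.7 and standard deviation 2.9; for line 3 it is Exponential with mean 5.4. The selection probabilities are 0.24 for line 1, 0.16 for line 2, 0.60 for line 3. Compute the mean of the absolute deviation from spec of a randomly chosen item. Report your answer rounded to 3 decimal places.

7.152

Component means — 1: 8.5; 2: 11.7; 3: 5.4.
E[X] = 0.24·8.5 + 0.16·11.7 + 0.6·5.4 = 7.152.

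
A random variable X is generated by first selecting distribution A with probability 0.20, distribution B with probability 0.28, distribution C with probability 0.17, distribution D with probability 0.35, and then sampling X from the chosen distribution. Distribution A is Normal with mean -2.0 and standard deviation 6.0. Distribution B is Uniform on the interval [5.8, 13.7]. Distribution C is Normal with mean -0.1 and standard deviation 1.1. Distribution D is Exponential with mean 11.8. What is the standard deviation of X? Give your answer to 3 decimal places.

Per component, A: μ=-2, E[X²]=40; B: μ=9.75, E[X²]=100.263; C: μ=-0.1, E[X²]=1.22; D: μ=11.8, E[X²]=278.48.
E[X] = 0.2·-2 + 0.28·9.75 + 0.17·-0.1 + 0.35·11.8 = 6.443.
E[X²] = 0.2·40 + 0.28·100.263 + 0.17·1.22 + 0.35·278.48 = 133.749.
Var(X) = E[X²] − (E[X])² = 133.749 − 41.5122 = 92.2369.
SD(X) = √92.2369 = 9.604.

9.604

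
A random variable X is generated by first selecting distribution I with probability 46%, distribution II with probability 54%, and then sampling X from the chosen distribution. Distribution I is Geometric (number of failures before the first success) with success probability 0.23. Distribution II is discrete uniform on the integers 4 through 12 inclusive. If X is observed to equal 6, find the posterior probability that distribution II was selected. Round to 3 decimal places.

0.731

Likelihoods P(X=6 | ·): I: 0.0479371; II: 0.111111.
Posterior ∝ prior × likelihood. Numerator for II: 0.54·0.111111 = 0.06.
Normalizing constant: 0.46·0.0479371 + 0.54·0.111111 = 0.0820511.
P(II | observation) = 0.06 / 0.0820511 = 0.731252.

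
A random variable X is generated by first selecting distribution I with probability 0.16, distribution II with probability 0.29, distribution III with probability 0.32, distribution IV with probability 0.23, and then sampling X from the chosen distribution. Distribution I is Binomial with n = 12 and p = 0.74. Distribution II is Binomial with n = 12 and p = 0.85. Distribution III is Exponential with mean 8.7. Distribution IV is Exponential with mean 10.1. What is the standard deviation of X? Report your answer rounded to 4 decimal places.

6.9991

Per component, I: μ=8.88, E[X²]=81.1632; II: μ=10.2, E[X²]=105.57; III: μ=8.7, E[X²]=151.38; IV: μ=10.1, E[X²]=204.02.
E[X] = 0.16·8.88 + 0.29·10.2 + 0.32·8.7 + 0.23·10.1 = 9.4858.
E[X²] = 0.16·81.1632 + 0.29·105.57 + 0.32·151.38 + 0.23·204.02 = 138.968.
Var(X) = E[X²] − (E[X])² = 138.968 − 89.9804 = 48.9872.
SD(X) = √48.9872 = 6.99909.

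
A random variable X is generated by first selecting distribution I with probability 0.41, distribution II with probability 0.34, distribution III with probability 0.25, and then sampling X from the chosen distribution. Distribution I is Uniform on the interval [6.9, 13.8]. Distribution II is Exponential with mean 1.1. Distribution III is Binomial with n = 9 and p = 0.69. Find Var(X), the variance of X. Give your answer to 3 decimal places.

18.423

Per component, I: μ=10.35, E[X²]=111.09; II: μ=1.1, E[X²]=2.42; III: μ=6.21, E[X²]=40.4892.
E[X] = 0.41·10.35 + 0.34·1.1 + 0.25·6.21 = 6.17.
E[X²] = 0.41·111.09 + 0.34·2.42 + 0.25·40.4892 = 56.492.
Var(X) = E[X²] − (E[X])² = 56.492 − 38.0689 = 18.4231.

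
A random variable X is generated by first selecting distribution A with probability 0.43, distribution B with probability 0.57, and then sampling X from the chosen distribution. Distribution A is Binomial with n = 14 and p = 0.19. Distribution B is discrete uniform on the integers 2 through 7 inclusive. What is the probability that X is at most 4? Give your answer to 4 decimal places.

0.6680

Conditional on each component, P(X ≤ 4): A: 0.890704; B: 0.5.
By total probability, P(X ≤ 4) = 0.43·0.890704 + 0.57·0.5 = 0.668003.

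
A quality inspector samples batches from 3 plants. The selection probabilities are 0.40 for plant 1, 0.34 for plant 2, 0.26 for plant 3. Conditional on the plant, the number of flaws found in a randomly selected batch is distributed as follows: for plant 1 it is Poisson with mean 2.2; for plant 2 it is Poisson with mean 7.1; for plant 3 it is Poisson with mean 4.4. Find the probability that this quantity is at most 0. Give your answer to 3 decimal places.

0.048

Conditional on each plant, P(X ≤ 0): 1: 0.110803; 2: 0.000825105; 3: 0.0122773.
By total probability, P(X ≤ 0) = 0.4·0.110803 + 0.34·0.000825105 + 0.26·0.0122773 = 0.0477939.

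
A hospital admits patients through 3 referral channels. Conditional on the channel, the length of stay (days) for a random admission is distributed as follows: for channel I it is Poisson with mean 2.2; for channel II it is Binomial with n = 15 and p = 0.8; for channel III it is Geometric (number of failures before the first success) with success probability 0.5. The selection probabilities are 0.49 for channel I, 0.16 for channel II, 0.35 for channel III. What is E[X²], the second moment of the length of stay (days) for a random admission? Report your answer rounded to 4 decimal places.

27.9236

For each component E[X²] = Var + (mean)², giving I: 7.04; II: 146.4; III: 3.
Overall E[X²] = 0.49·7.04 + 0.16·146.4 + 0.35·3 = 27.9236.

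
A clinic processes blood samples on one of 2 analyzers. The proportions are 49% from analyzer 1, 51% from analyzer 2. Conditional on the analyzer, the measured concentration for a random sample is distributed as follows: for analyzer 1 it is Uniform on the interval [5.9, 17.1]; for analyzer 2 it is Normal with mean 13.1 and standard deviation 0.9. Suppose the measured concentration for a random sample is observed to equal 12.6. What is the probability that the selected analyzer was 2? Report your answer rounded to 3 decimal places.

Likelihoods f(12.6 | ·): 1: 0.0892857; 2: 0.37988.
Posterior ∝ prior × likelihood. Numerator for 2: 0.51·0.37988 = 0.193739.
Normalizing constant: 0.49·0.0892857 + 0.51·0.37988 = 0.237489.
P(2 | observation) = 0.193739 / 0.237489 = 0.815781.

0.816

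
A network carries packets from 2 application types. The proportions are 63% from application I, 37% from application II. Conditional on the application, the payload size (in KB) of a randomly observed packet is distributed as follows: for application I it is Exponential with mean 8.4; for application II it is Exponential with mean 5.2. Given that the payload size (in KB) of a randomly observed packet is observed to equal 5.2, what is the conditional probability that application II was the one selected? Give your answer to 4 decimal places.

Likelihoods f(5.2 | ·): I: 0.064102; II: 0.070746.
Posterior ∝ prior × likelihood. Numerator for II: 0.37·0.070746 = 0.026176.
Normalizing constant: 0.63·0.064102 + 0.37·0.070746 = 0.0665603.
P(II | observation) = 0.026176 / 0.0665603 = 0.393268.

0.3933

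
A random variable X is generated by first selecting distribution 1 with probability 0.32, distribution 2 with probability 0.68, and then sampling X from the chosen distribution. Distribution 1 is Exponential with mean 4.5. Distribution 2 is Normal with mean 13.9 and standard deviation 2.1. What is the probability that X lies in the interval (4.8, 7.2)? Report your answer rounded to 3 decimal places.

0.046

Conditional on each component, P(4.8 < X < 7.2): 1: 0.142257; 2: 0.000702849.
By total probability, P(4.8 < X < 7.2) = 0.32·0.142257 + 0.68·0.000702849 = 0.0460003.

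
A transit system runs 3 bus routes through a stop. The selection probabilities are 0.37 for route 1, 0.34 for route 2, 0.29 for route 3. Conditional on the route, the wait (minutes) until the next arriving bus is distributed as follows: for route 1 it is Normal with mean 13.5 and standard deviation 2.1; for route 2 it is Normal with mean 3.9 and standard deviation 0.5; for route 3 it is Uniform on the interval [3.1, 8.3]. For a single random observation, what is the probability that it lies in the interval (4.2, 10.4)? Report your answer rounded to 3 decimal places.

0.348

Conditional on each route, P(4.2 < X < 10.4): 1: 0.0699416; 2: 0.274253; 3: 0.788462.
By total probability, P(4.2 < X < 10.4) = 0.37·0.0699416 + 0.34·0.274253 + 0.29·0.788462 = 0.347778.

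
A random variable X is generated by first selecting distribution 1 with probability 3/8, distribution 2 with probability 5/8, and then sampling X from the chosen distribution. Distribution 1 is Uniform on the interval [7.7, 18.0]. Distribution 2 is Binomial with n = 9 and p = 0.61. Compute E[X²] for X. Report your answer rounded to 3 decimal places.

For each component E[X²] = Var + (mean)², giving 1: 173.963; 2: 32.2812.
Overall E[X²] = 0.375·173.963 + 0.625·32.2812 = 85.412.

85.412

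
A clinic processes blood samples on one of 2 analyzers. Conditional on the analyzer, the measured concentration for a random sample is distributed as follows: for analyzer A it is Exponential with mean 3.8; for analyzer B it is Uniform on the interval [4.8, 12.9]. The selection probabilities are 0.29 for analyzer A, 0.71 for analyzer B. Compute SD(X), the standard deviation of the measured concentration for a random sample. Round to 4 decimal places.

3.6497

Per component, A: μ=3.8, E[X²]=28.88; B: μ=8.85, E[X²]=83.79.
E[X] = 0.29·3.8 + 0.71·8.85 = 7.3855.
E[X²] = 0.29·28.88 + 0.71·83.79 = 67.8661.
Var(X) = E[X²] − (E[X])² = 67.8661 − 54.5456 = 13.3205.
SD(X) = √13.3205 = 3.64972.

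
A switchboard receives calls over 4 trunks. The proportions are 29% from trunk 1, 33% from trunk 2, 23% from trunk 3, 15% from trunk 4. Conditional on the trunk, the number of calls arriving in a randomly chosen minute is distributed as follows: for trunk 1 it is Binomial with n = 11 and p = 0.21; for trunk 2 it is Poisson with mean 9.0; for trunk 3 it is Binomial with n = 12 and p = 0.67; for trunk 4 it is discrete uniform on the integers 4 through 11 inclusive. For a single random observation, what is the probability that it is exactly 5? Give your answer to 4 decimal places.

Conditional on each trunk, P(X = 5): 1: 0.0458671; 2: 0.0607269; 3: 0.0455719; 4: 0.125.
By total probability, P(X = 5) = 0.29·0.0458671 + 0.33·0.0607269 + 0.23·0.0455719 + 0.15·0.125 = 0.0625728.

0.0626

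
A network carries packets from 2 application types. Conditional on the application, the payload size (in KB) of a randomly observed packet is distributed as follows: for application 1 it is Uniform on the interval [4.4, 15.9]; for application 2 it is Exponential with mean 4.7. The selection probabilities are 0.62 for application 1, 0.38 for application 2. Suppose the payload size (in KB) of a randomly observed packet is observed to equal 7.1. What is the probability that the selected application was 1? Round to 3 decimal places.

0.751

Likelihoods f(7.1 | ·): 1: 0.0869565; 2: 0.0469721.
Posterior ∝ prior × likelihood. Numerator for 1: 0.62·0.0869565 = 0.053913.
Normalizing constant: 0.62·0.0869565 + 0.38·0.0469721 = 0.0717625.
P(1 | observation) = 0.053913 / 0.0717625 = 0.751271.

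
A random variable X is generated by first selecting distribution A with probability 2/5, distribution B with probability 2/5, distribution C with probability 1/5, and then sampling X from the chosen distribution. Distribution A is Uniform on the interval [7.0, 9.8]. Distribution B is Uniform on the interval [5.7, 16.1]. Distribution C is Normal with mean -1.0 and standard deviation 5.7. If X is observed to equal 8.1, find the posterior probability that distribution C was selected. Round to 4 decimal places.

0.0211

Likelihoods f(8.1 | ·): A: 0.357143; B: 0.0961538; C: 0.0195692.
Posterior ∝ prior × likelihood. Numerator for C: 0.2·0.0195692 = 0.00391385.
Normalizing constant: 0.4·0.357143 + 0.4·0.0961538 + 0.2·0.0195692 = 0.185233.
P(C | observation) = 0.00391385 / 0.185233 = 0.0211294.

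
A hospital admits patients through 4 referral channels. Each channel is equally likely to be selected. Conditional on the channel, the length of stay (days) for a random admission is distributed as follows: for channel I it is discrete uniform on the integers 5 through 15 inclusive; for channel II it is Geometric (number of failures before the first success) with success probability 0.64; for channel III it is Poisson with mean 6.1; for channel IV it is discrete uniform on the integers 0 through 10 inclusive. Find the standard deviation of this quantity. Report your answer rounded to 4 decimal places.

Per component, I: μ=10, E[X²]=110; II: μ=0.5625, E[X²]=1.19531; III: μ=6.1, E[X²]=43.31; IV: μ=5, E[X²]=35.
E[X] = 0.25·10 + 0.25·0.5625 + 0.25·6.1 + 0.25·5 = 5.41563.
E[X²] = 0.25·110 + 0.25·1.19531 + 0.25·43.31 + 0.25·35 = 47.3763.
Var(X) = E[X²] − (E[X])² = 47.3763 − 29.329 = 18.0473.
SD(X) = √18.0473 = 4.24822.

4.2482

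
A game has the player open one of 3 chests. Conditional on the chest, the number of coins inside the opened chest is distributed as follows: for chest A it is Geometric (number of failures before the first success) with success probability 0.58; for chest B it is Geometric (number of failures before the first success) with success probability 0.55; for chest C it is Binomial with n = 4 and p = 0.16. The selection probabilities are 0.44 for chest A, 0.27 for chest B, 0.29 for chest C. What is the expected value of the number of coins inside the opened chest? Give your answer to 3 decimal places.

0.725

Component means — A: 0.724138; B: 0.818182; C: 0.64.
E[X] = 0.44·0.724138 + 0.27·0.818182 + 0.29·0.64 = 0.72513.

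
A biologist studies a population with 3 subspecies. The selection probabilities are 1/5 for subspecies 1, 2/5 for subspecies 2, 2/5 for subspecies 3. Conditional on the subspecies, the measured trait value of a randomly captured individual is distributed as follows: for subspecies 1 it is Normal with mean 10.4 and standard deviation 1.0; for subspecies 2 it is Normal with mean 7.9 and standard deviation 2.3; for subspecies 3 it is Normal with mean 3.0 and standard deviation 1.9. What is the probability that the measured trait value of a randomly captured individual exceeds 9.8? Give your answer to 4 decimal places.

0.2270

Conditional on each subspecies, P(X > 9.8): 1: 0.725747; 2: 0.204377; 3: 0.00017249.
By total probability, P(X > 9.8) = 0.2·0.725747 + 0.4·0.204377 + 0.4·0.00017249 = 0.226969.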